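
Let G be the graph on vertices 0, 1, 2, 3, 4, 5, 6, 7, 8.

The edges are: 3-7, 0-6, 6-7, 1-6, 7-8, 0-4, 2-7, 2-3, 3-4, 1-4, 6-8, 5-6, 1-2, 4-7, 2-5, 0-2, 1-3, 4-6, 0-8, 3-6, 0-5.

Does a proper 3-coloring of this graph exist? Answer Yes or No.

No

3, 4, 6, 7 are pairwise adjacent (a clique of size 4), so at least 4 colors are needed.
So 3 colors are not enough.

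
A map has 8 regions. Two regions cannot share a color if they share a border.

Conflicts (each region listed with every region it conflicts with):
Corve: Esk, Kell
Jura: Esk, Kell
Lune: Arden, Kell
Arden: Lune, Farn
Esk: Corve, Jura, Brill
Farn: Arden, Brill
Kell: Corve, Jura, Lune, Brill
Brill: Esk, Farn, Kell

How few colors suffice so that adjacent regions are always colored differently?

3

The cycle Arden-Lune-Kell-Brill-Farn-Arden has odd length 5, so it cannot be 2-colored; at least 3 colors are needed.
3 colors suffice: color 1 → {Esk, Farn, Kell}; color 2 → {Corve, Jura, Lune, Brill}; color 3 → {Arden}. Each listed conflict is separated.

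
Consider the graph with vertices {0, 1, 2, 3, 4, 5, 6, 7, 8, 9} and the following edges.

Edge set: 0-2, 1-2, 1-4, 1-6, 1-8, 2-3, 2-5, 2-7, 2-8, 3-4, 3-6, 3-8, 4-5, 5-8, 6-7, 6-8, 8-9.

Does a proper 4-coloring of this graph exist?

The chromatic number is 3. 3, 6, 8 are mutually adjacent, so at least 3 colors are needed.
3 colors suffice: color a → {2, 4, 6, 9}; color b → {0, 7, 8}; color c → {1, 3, 5}.
Since 4 ≥ 3, a proper 4-coloring certainly exists.

Yes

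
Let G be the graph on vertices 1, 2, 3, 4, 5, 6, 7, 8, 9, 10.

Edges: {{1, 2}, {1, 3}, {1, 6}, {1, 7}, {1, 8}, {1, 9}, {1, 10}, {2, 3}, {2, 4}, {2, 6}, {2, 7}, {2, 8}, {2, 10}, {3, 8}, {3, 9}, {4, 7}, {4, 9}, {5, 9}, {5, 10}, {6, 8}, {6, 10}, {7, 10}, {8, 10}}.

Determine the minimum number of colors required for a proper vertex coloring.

1, 2, 6, 8, 10 form a clique, so at least 5 colors are needed.
5 colors suffice: color red → {2, 9}; color blue → {1, 4, 5}; color green → {3, 10}; color yellow → {7, 8}; color purple → {6}. Every edge joins two different colors.

5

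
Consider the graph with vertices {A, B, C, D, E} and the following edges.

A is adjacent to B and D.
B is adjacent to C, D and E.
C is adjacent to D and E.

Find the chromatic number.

B, C, D are mutually adjacent, so at least 3 colors are needed.
3 colors suffice: A=blue, B=red, C=blue, D=green, E=green. Every edge joins two different colors.

3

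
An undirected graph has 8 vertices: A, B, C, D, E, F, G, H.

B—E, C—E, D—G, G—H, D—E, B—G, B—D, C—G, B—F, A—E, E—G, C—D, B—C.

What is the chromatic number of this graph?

5

B, C, D, E, G form a clique, so at least 5 colors are needed.
5 colors suffice: A=1, B=3, C=4, D=5, E=2, F=1, G=1, H=2. Each edge has distinct colors on its endpoints.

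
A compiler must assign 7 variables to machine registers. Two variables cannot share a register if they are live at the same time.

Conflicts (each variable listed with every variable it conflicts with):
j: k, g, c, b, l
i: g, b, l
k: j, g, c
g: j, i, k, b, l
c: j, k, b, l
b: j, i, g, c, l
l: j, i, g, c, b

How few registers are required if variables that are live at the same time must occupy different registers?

i, g, b, l all conflict with each other, so at least 4 registers are needed.
4 registers suffice: register 1 → {k, b}; register 2 → {g, c}; register 3 → {l}; register 4 → {j, i}. Each listed conflict is separated.

4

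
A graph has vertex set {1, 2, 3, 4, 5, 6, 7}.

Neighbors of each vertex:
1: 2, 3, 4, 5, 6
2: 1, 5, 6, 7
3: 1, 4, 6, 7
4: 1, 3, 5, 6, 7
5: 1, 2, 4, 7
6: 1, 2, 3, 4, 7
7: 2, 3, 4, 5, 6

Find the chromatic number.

1, 3, 4, 6 are pairwise adjacent (a clique of size 4), so at least 4 colors are needed.
One proper 4-coloring: 1=a, 2=b, 3=d, 4=b, 5=c, 6=c, 7=a. Every edge joins two different colors.

4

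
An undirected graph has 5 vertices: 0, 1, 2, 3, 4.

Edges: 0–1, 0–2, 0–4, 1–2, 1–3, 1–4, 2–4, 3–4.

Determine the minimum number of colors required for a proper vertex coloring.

4

0, 1, 2, 4 are pairwise adjacent (a clique of size 4), so at least 4 colors are needed.
4 colors suffice: color a → {4}; color b → {1}; color c → {0, 3}; color d → {2}. No two adjacent vertices share a color.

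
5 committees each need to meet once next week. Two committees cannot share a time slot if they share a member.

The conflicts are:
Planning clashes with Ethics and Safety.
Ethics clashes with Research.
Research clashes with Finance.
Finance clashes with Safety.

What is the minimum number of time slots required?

3

The cycle Safety-Finance-Research-Ethics-Planning-Safety has odd length 5, so it cannot be 2-colored; at least 3 time slots are needed.
3 time slots suffice: Planning=2, Ethics=3, Research=1, Finance=2, Safety=1. No two conflicting committees share a time slot.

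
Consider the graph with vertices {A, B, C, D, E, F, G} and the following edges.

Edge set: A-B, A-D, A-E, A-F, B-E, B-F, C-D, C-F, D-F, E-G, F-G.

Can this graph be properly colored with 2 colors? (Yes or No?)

A, D, F are pairwise adjacent, so at least 3 colors are needed.
So 2 colors are not enough.

No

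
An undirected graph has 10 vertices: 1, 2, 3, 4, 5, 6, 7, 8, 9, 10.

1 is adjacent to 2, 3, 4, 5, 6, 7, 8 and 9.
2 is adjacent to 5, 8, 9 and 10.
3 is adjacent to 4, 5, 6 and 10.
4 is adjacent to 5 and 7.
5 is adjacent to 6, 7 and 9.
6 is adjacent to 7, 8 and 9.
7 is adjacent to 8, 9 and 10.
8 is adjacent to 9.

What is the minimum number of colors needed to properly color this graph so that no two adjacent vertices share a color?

1, 5, 6, 7, 9 are mutually adjacent (a clique of size 5), so at least 5 colors are needed.
5 colors suffice: color red → {1, 10}; color blue → {5, 8}; color green → {2, 3, 7}; color yellow → {4, 9}; color purple → {6}. No two adjacent vertices share a color.

5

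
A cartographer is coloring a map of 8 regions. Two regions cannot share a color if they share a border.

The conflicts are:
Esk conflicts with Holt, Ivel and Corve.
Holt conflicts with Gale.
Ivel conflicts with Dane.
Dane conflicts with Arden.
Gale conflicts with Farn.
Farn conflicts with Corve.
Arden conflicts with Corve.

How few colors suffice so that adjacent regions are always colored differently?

3

The cycle Esk-Holt-Gale-Farn-Corve-Esk has odd length 5, so it cannot be 2-colored; at least 3 colors are needed.
3 colors suffice: color 1 → {Esk, Dane, Gale}; color 2 → {Holt, Ivel, Corve}; color 3 → {Farn, Arden}. Each listed conflict is separated.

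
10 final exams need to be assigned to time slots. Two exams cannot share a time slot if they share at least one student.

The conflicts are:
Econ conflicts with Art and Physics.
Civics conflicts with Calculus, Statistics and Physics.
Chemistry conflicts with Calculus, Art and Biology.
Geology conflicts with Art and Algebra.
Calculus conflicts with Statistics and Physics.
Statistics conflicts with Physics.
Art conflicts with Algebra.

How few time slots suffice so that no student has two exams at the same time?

4

Civics, Calculus, Statistics, Physics are mutually in conflict, so at least 4 time slots are needed.
4 time slots suffice: time slot 1 → {Art, Biology, Physics}; time slot 2 → {Econ, Calculus, Algebra}; time slot 3 → {Civics, Chemistry, Geology}; time slot 4 → {Statistics}. Every pair that conflicts lands in different time slots.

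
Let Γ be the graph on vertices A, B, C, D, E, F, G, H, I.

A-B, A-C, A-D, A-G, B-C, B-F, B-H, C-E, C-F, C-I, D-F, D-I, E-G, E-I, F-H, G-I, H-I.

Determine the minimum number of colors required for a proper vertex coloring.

E, G, I form a triangle, so at least 3 colors are needed.
A valid assignment using 3 colors: A=red, B=green, C=blue, D=blue, E=green, F=red, G=blue, H=blue, I=red. Every edge joins two different colors.

3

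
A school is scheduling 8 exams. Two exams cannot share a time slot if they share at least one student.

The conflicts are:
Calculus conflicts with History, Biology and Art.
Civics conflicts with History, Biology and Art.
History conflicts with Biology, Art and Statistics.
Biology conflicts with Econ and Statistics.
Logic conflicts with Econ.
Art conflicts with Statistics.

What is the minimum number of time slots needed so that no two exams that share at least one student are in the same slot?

3

Calculus, History, Biology pairwise conflict, so at least 3 time slots are needed.
Using 3 time slots: Calculus=3, Civics=3, History=2, Biology=1, Logic=1, Art=1, Econ=2, Statistics=3. No two conflicting exams share a time slot.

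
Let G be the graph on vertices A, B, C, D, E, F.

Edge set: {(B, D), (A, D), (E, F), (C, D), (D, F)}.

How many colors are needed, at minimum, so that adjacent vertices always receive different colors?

C and D are adjacent, so at least 2 colors are needed.
2 colors suffice: A=2, B=2, C=2, D=1, E=1, F=2. Every edge joins two different colors.

2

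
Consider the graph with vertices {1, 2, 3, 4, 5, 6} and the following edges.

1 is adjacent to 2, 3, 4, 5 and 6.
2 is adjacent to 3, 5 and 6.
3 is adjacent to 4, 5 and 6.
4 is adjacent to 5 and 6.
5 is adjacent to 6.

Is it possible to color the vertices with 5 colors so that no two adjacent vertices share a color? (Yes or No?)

Yes

The chromatic number is 5. 1, 2, 3, 5, 6 are mutually adjacent (a clique of size 5), so at least 5 colors are needed.
A valid assignment using 5 colors: 1=b, 2=e, 3=a, 4=e, 5=c, 6=d.
That is already a proper 5-coloring.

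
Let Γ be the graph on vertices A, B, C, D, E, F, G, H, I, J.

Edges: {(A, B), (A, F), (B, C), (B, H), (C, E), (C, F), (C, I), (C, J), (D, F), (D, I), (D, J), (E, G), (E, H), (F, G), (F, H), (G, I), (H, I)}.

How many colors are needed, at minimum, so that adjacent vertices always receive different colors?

E and G are adjacent, so at least 2 colors are needed.
2 colors suffice: color 1 → {A, C, D, G, H}; color 2 → {B, E, F, I, J}. Each edge has distinct colors on its endpoints.

2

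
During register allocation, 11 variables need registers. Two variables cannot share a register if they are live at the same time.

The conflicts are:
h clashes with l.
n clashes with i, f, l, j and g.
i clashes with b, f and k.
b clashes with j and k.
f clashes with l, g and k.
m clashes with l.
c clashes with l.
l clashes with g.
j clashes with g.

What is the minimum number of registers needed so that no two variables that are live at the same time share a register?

4

n, f, l, g pairwise conflict, so at least 4 registers are needed.
Using 4 registers: h=2, n=3, i=1, b=2, f=2, m=2, c=2, l=1, j=1, g=4, k=3. No two conflicting variables share a register.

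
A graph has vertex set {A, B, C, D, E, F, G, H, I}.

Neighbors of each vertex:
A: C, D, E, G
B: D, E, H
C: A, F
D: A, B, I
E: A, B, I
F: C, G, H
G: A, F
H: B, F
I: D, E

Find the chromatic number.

A and G are adjacent, so at least 2 colors are needed.
2 colors suffice: A=1, B=1, C=2, D=2, E=2, F=1, G=2, H=2, I=1. Each edge has distinct colors on its endpoints.

2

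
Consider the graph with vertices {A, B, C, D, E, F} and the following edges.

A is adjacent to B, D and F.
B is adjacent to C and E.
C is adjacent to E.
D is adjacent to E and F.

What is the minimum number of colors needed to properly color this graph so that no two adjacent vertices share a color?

3

B, C, E are mutually adjacent, so at least 3 colors are needed.
3 colors suffice: color 1 → {B, D}; color 2 → {A, E}; color 3 → {C, F}. Every edge joins two different colors.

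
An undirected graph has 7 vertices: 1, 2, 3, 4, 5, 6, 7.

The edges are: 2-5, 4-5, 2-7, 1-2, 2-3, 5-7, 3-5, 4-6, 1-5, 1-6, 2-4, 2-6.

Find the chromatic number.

2, 3, 5 are pairwise adjacent, so at least 3 colors are needed.
3 colors suffice: color red → {2}; color blue → {5, 6}; color green → {1, 3, 4, 7}. No two adjacent vertices share a color.

3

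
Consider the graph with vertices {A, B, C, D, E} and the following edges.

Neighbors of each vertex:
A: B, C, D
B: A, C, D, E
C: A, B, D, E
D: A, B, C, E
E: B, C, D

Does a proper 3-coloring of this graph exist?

B, C, D, E are mutually adjacent (a clique of size 4), so at least 4 colors are needed.
So 3 colors are not enough.

No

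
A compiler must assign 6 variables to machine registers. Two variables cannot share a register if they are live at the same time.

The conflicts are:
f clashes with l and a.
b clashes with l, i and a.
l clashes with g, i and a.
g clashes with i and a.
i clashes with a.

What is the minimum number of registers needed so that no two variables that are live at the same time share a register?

l, g, i, a all conflict with each other, so at least 4 registers are needed.
4 registers suffice: register 1 → {a}; register 2 → {l}; register 3 → {f, i}; register 4 → {b, g}. Every pair that conflicts lands in different registers.

4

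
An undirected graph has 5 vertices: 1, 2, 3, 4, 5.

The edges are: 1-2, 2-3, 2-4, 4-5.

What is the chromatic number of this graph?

2 and 4 are adjacent, so at least 2 colors are needed.
2 colors suffice: color red → {2, 5}; color blue → {1, 3, 4}. Each edge has distinct colors on its endpoints.

2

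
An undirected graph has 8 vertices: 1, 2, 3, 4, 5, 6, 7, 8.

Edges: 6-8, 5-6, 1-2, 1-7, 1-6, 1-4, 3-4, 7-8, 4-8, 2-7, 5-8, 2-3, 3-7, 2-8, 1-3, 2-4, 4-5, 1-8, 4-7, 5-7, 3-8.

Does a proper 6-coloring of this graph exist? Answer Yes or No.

The chromatic number is 6. 1, 2, 3, 4, 7, 8 are pairwise adjacent (a clique of size 6), so at least 6 colors are needed.
6 colors suffice: 1=c, 2=f, 3=e, 4=d, 5=c, 6=b, 7=b, 8=a.
That is already a proper 6-coloring.

Yes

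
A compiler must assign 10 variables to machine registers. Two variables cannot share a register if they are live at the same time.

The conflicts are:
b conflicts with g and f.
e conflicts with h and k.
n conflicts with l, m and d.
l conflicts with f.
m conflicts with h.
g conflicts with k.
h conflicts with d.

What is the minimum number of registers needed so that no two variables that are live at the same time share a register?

The cycle b-f-l-n-d-h-e-k-g-b has odd length 9, so it cannot be 2-colored; at least 3 registers are needed.
Using 3 registers: b=2, e=3, n=1, l=2, m=2, g=1, h=1, k=2, f=1, d=2. Every pair that conflicts lands in different registers.

3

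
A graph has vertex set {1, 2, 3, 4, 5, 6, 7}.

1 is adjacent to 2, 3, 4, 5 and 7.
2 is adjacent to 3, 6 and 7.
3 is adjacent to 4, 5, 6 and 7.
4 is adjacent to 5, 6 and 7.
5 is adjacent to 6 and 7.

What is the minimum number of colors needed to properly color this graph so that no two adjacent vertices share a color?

5

1, 3, 4, 5, 7 form a clique, so at least 5 colors are needed.
5 colors suffice: 1=green, 2=blue, 3=red, 4=blue, 5=yellow, 6=green, 7=purple. Every edge joins two different colors.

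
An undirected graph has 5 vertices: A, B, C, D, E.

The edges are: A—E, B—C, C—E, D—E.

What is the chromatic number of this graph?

B and C are adjacent, so at least 2 colors are needed.
2 colors suffice: color red → {B, E}; color blue → {A, C, D}. Each edge has distinct colors on its endpoints.

2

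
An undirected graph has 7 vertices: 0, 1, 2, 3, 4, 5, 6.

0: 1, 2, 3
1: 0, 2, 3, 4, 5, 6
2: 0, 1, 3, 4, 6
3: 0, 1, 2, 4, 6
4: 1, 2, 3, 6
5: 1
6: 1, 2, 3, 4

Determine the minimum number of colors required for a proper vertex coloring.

5

1, 2, 3, 4, 6 are pairwise adjacent (a clique of size 5), so at least 5 colors are needed.
5 colors suffice: color red → {1}; color blue → {2, 5}; color green → {3}; color yellow → {0, 4}; color purple → {6}. No two adjacent vertices share a color.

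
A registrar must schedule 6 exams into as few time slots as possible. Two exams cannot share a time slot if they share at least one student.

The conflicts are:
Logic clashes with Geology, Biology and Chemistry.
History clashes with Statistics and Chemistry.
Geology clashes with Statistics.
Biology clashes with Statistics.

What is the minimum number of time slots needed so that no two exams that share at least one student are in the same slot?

3

The cycle Statistics-History-Chemistry-Logic-Geology-Statistics has odd length 5, so it cannot be 2-colored; at least 3 time slots are needed.
3 time slots suffice: Logic=1, History=3, Geology=2, Biology=2, Statistics=1, Chemistry=2. No two conflicting exams share a time slot.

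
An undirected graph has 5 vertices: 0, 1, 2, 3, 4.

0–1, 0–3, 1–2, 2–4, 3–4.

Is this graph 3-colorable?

The chromatic number is 3. The cycle 4-3-0-1-2-4 has odd length 5, so it cannot be 2-colored; at least 3 colors are needed.
3 colors suffice: color a → {0, 4}; color b → {1, 3}; color c → {2}.
That is already a proper 3-coloring.

Yes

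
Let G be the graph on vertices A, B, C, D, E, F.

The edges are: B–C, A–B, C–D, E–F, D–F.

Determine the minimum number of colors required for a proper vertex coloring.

D and F are adjacent, so at least 2 colors are needed.
One proper 2-coloring: A=2, B=1, C=2, D=1, E=1, F=2. Every edge joins two different colors.

2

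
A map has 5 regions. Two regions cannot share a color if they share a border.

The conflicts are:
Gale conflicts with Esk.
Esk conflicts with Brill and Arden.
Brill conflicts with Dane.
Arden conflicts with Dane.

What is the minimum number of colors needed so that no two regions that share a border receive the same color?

2

Gale and Esk conflict, so at least 2 colors are needed.
2 colors suffice: color 1 → {Esk, Dane}; color 2 → {Gale, Brill, Arden}. Every pair that conflicts lands in different colors.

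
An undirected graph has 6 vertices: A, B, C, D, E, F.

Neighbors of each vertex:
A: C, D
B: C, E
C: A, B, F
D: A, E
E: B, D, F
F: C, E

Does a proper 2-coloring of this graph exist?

The cycle C-B-E-D-A-C has odd length 5, so it cannot be 2-colored; at least 3 colors are needed.
So 2 colors are not enough.

No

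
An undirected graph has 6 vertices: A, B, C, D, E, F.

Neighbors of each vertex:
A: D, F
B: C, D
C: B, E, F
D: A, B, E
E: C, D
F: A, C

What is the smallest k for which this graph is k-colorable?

The cycle D-B-C-F-A-D has odd length 5, so it cannot be 2-colored; at least 3 colors are needed.
A valid assignment using 3 colors: A=2, B=2, C=1, D=1, E=2, F=3. No two adjacent vertices share a color.

3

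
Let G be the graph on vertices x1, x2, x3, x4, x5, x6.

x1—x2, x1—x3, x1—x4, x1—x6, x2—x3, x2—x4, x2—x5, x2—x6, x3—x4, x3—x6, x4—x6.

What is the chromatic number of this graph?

x1, x2, x3, x4, x6 are pairwise adjacent (a clique of size 5), so at least 5 colors are needed.
One proper 5-coloring: x1=5, x2=1, x3=2, x4=4, x5=2, x6=3. Each edge has distinct colors on its endpoints.

5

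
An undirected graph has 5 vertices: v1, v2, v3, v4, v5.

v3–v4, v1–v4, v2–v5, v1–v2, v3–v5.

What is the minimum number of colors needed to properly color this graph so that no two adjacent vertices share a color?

The cycle v4-v3-v5-v2-v1-v4 has odd length 5, so it cannot be 2-colored; at least 3 colors are needed.
3 colors suffice: color 1 → {v1, v5}; color 2 → {v2, v3}; color 3 → {v4}. No two adjacent vertices share a color.

3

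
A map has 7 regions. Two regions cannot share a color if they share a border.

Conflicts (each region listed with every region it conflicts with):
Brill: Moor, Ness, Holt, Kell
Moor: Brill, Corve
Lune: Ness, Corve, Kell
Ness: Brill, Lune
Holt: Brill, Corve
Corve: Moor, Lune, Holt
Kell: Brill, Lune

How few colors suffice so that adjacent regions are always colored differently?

3

The cycle Lune-Corve-Moor-Brill-Ness-Lune has odd length 5, so it cannot be 2-colored; at least 3 colors are needed.
3 colors suffice: color 1 → {Brill, Lune}; color 2 → {Ness, Corve, Kell}; color 3 → {Moor, Holt}. No two conflicting regions share a color.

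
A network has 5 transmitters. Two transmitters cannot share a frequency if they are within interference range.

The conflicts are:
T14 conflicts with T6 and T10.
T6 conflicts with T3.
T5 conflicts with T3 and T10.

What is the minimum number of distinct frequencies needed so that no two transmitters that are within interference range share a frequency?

The cycle T5-T10-T14-T6-T3-T5 has odd length 5, so it cannot be 2-colored; at least 3 frequencies are needed.
A valid assignment using 3 frequencies: T14=1, T6=2, T5=1, T3=3, T10=2. Each listed conflict is separated.

3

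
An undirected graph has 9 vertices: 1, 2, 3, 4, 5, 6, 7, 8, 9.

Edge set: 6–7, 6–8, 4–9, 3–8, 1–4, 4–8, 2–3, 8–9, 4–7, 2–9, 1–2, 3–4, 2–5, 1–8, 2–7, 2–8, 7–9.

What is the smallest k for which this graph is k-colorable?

1, 2, 8 are mutually adjacent, so at least 3 colors are needed.
3 colors suffice: color red → {2, 4, 6}; color blue → {5, 7, 8}; color green → {1, 3, 9}. Every edge joins two different colors.

3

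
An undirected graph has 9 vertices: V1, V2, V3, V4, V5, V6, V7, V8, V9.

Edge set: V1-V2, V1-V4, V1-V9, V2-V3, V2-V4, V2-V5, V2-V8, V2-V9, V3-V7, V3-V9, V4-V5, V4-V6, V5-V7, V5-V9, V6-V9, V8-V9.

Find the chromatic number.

V1, V2, V4 are pairwise adjacent, so at least 3 colors are needed.
One proper 3-coloring: V1=3, V2=1, V3=3, V4=2, V5=3, V6=1, V7=1, V8=3, V9=2. Each edge has distinct colors on its endpoints.

3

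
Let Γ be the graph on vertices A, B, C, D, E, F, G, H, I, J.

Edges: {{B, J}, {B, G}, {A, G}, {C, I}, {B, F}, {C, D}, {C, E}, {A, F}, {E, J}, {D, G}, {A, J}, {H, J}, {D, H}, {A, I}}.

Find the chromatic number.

3

The cycle D-G-A-I-C-D has odd length 5, so it cannot be 2-colored; at least 3 colors are needed.
3 colors suffice: color red → {C, F, G, J}; color blue → {A, B, D, E}; color green → {H, I}. Every edge joins two different colors.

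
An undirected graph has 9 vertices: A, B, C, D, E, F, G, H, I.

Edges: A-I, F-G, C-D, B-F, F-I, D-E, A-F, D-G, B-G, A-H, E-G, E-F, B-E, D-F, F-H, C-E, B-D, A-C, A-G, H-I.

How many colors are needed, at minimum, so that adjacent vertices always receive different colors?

B, D, E, F, G are mutually adjacent (a clique of size 5), so at least 5 colors are needed.
5 colors suffice: color 1 → {C, F}; color 2 → {A, E}; color 3 → {D, I}; color 4 → {G, H}; color 5 → {B}. No two adjacent vertices share a color.

5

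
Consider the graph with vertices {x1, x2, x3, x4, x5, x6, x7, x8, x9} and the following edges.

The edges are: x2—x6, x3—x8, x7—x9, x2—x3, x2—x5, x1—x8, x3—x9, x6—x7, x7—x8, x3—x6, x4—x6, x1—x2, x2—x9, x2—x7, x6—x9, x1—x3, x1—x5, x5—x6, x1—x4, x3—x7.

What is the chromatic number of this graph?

5

x2, x3, x6, x7, x9 form a clique, so at least 5 colors are needed.
5 colors suffice: color 1 → {x2, x4, x8}; color 2 → {x1, x6}; color 3 → {x3, x5}; color 4 → {x7}; color 5 → {x9}. Each edge has distinct colors on its endpoints.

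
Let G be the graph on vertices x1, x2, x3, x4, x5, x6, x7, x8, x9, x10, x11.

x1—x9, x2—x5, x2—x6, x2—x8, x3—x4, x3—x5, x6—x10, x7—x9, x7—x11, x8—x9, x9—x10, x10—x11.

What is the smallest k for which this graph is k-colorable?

3

The cycle x8-x9-x10-x6-x2-x8 has odd length 5, so it cannot be 2-colored; at least 3 colors are needed.
One proper 3-coloring: x1=2, x2=1, x3=1, x4=2, x5=2, x6=3, x7=2, x8=2, x9=1, x10=2, x11=1. No two adjacent vertices share a color.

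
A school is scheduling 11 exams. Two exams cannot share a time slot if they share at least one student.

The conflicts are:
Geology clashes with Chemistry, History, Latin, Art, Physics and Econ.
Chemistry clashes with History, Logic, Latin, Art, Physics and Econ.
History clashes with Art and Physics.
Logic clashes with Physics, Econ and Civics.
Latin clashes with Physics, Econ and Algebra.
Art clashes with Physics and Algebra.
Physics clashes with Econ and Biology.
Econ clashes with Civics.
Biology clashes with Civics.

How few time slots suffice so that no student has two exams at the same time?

5

Geology, Chemistry, Latin, Physics, Econ are mutually in conflict, so at least 5 time slots are needed.
A valid assignment using 5 time slots: Geology=4, Chemistry=2, History=5, Logic=4, Latin=5, Art=3, Physics=1, Econ=3, Biology=2, Algebra=1, Civics=1. Each listed conflict is separated.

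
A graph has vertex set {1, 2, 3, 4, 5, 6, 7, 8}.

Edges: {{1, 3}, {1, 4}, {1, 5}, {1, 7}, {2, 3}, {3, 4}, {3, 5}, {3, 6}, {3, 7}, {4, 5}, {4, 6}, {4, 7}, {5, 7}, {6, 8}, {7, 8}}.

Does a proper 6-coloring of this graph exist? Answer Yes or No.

Yes

The chromatic number is 5. 1, 3, 4, 5, 7 are mutually adjacent (a clique of size 5), so at least 5 colors are needed.
5 colors suffice: color red → {3, 8}; color blue → {2, 4}; color green → {6, 7}; color yellow → {5}; color purple → {1}.
Since 6 ≥ 5, a proper 6-coloring certainly exists.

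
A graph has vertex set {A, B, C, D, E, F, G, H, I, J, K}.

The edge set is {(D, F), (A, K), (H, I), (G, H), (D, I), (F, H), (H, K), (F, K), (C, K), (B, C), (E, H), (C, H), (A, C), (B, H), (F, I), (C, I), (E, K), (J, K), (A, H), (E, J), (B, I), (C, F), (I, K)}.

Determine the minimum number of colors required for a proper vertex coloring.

C, F, H, I, K are pairwise adjacent (a clique of size 5), so at least 5 colors are needed.
5 colors suffice: color red → {D, H, J}; color blue → {B, G, K}; color green → {C, E}; color yellow → {A, I}; color purple → {F}. Each edge has distinct colors on its endpoints.

5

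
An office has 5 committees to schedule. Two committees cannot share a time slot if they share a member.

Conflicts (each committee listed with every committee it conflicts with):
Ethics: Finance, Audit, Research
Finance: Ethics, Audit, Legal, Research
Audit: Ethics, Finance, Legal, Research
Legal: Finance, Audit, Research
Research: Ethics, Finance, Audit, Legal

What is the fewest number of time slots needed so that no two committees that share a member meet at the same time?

Finance, Audit, Legal, Research are mutually in conflict, so at least 4 time slots are needed.
Using 4 time slots: Ethics=4, Finance=3, Audit=1, Legal=4, Research=2. Every pair that conflicts lands in different time slots.

4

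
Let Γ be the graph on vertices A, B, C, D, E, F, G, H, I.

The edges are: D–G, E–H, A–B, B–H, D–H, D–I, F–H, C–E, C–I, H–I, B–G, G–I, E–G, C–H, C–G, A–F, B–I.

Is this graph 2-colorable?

B, H, I form a triangle, so at least 3 colors are needed.
So 2 colors are not enough.

No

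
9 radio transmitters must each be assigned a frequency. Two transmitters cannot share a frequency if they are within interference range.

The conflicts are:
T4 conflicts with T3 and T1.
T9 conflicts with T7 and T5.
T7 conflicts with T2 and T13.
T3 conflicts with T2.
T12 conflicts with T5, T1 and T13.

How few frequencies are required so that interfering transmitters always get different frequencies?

The cycle T5-T9-T7-T13-T12-T5 has odd length 5, so it cannot be 2-colored; at least 3 frequencies are needed.
3 frequencies suffice: frequency 1 → {T7, T3, T12}; frequency 2 → {T9, T1, T2, T13}; frequency 3 → {T4, T5}. Each listed conflict is separated.

3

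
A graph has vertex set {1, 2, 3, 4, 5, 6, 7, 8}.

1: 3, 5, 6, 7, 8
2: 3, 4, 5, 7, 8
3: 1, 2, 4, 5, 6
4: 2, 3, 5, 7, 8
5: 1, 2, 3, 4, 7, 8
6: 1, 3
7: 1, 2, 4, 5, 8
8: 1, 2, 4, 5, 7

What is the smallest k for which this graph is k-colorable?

5

2, 4, 5, 7, 8 form a clique, so at least 5 colors are needed.
5 colors suffice: color a → {5, 6}; color b → {1, 2}; color c → {3, 8}; color d → {7}; color e → {4}. Each edge has distinct colors on its endpoints.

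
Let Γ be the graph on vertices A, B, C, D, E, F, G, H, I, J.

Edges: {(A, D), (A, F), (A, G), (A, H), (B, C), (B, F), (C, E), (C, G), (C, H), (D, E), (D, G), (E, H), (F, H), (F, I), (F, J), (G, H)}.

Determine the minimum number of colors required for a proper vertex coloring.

A, D, G are mutually adjacent, so at least 3 colors are needed.
3 colors suffice: color 1 → {B, D, H, I, J}; color 2 → {E, F, G}; color 3 → {A, C}. No two adjacent vertices share a color.

3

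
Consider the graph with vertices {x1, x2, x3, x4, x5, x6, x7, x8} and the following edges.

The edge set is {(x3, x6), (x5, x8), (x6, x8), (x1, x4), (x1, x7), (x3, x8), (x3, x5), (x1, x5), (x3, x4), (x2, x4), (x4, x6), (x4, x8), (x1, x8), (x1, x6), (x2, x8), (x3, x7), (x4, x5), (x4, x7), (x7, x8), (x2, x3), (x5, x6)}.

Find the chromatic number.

5

x3, x4, x5, x6, x8 form a clique, so at least 5 colors are needed.
5 colors suffice: x1=3, x2=4, x3=3, x4=1, x5=5, x6=4, x7=4, x8=2. No two adjacent vertices share a color.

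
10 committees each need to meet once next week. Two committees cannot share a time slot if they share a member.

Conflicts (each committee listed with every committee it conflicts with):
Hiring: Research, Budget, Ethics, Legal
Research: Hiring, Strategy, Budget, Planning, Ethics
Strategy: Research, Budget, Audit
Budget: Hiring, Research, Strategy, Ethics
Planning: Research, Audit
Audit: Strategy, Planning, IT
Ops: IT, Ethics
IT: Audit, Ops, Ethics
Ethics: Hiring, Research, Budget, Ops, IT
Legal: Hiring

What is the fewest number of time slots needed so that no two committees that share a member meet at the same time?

Hiring, Research, Budget, Ethics all conflict with each other, so at least 4 time slots are needed.
4 time slots suffice: time slot 1 → {Research, IT, Legal}; time slot 2 → {Strategy, Planning, Ethics}; time slot 3 → {Budget, Audit, Ops}; time slot 4 → {Hiring}. Every pair that conflicts lands in different time slots.

4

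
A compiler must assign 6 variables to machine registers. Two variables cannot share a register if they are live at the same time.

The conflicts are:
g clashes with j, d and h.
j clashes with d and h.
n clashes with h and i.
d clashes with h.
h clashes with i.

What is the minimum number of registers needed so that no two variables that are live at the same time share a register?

g, j, d, h pairwise conflict, so at least 4 registers are needed.
Using 4 registers: g=2, j=3, n=3, d=4, h=1, i=2. No two conflicting variables share a register.

4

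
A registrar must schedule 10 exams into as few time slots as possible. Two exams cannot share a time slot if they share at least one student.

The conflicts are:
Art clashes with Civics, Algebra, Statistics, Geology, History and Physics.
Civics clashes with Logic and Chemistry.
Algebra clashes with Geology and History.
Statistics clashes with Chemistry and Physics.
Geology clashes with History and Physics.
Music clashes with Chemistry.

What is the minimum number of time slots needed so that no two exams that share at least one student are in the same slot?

Art, Algebra, Geology, History all conflict with each other, so at least 4 time slots are needed.
Using 4 time slots: Art=1, Civics=2, Algebra=4, Statistics=2, Geology=2, Logic=1, History=3, Music=2, Chemistry=1, Physics=3. No two conflicting exams share a time slot.

4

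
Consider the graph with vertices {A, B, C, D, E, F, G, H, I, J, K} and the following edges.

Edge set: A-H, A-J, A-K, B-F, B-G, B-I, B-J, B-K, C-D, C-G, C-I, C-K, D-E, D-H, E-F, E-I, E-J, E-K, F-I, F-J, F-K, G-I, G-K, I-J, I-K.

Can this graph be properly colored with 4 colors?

The chromatic number is 4. C, G, I, K are pairwise adjacent (a clique of size 4), so at least 4 colors are needed.
A valid assignment using 4 colors: A=blue, B=yellow, C=yellow, D=red, E=yellow, F=green, G=green, H=green, I=blue, J=red, K=red.
That is already a proper 4-coloring.

Yes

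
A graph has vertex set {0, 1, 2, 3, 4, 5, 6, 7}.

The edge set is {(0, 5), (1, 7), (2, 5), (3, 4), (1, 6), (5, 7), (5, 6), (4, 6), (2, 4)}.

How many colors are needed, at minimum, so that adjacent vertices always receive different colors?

4 and 6 are adjacent, so at least 2 colors are needed.
2 colors suffice: color a → {1, 4, 5}; color b → {0, 2, 3, 6, 7}. No two adjacent vertices share a color.

2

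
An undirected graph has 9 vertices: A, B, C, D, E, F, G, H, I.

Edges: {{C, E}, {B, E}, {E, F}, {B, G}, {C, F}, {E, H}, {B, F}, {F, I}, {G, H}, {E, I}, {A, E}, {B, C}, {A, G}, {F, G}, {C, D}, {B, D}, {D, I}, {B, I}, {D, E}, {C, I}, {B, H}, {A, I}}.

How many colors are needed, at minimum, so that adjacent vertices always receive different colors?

B, C, E, F, I are pairwise adjacent (a clique of size 5), so at least 5 colors are needed.
5 colors suffice: color 1 → {A, B}; color 2 → {E, G}; color 3 → {H, I}; color 4 → {C}; color 5 → {D, F}. No two adjacent vertices share a color.

5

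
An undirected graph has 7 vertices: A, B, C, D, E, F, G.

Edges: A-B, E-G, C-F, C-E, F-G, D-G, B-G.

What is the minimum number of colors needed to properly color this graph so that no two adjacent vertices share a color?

C and F are adjacent, so at least 2 colors are needed.
2 colors suffice: A=1, B=2, C=1, D=2, E=2, F=2, G=1. No two adjacent vertices share a color.

2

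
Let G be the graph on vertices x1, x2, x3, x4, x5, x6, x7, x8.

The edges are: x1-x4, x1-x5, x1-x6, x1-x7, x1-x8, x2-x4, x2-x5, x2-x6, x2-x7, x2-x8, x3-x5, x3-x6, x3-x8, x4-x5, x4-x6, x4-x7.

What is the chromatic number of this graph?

x2, x4, x5 are pairwise adjacent, so at least 3 colors are needed.
One proper 3-coloring: x1=1, x2=1, x3=1, x4=2, x5=3, x6=3, x7=3, x8=2. Each edge has distinct colors on its endpoints.

3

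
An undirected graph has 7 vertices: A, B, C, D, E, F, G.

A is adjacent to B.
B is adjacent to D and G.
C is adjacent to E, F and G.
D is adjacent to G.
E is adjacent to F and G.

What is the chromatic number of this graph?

3

C, E, G are mutually adjacent, so at least 3 colors are needed.
A valid assignment using 3 colors: A=red, B=blue, C=blue, D=green, E=green, F=red, G=red. No two adjacent vertices share a color.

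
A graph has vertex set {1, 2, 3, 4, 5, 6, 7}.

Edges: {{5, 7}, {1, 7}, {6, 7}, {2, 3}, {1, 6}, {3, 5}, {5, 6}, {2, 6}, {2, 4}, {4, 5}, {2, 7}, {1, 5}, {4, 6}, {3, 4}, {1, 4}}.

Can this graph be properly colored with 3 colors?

1, 4, 5, 6 are mutually adjacent (a clique of size 4), so at least 4 colors are needed.
So 3 colors are not enough.

No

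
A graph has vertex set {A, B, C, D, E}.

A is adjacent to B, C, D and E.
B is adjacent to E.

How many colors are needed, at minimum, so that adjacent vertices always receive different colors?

A, B, E are mutually adjacent, so at least 3 colors are needed.
3 colors suffice: color 1 → {A}; color 2 → {C, D, E}; color 3 → {B}. Each edge has distinct colors on its endpoints.

3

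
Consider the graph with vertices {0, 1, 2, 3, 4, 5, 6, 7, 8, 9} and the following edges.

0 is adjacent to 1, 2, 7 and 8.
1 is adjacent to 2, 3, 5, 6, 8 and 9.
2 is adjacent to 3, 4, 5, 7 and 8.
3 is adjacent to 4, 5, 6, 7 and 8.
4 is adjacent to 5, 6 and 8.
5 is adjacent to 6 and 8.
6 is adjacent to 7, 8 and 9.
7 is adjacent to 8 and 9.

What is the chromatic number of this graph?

5

1, 3, 5, 6, 8 are pairwise adjacent (a clique of size 5), so at least 5 colors are needed.
5 colors suffice: color a → {8, 9}; color b → {0, 3}; color c → {1, 4, 7}; color d → {2, 6}; color e → {5}. Every edge joins two different colors.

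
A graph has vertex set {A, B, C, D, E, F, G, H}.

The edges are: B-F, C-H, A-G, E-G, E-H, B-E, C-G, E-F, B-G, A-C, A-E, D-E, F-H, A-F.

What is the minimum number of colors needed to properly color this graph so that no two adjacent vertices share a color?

3

B, E, F are pairwise adjacent, so at least 3 colors are needed.
3 colors suffice: A=3, B=3, C=1, D=2, E=1, F=2, G=2, H=3. Every edge joins two different colors.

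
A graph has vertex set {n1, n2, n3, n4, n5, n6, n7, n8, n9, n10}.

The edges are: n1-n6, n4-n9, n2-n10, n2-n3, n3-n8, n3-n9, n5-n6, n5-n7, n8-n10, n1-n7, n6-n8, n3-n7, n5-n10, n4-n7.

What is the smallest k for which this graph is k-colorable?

The cycle n6-n8-n3-n7-n5-n6 has odd length 5, so it cannot be 2-colored; at least 3 colors are needed.
3 colors suffice: n1=1, n2=2, n3=1, n4=1, n5=1, n6=3, n7=2, n8=2, n9=2, n10=3. Each edge has distinct colors on its endpoints.

3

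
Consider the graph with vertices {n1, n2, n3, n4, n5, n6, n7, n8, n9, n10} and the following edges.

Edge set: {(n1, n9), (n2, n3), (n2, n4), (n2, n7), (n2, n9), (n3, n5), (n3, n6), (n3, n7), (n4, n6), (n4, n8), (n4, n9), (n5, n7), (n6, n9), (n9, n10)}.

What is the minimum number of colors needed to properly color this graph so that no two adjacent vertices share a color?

3

n3, n5, n7 form a triangle, so at least 3 colors are needed.
A valid assignment using 3 colors: n1=2, n2=3, n3=1, n4=2, n5=3, n6=3, n7=2, n8=1, n9=1, n10=2. No two adjacent vertices share a color.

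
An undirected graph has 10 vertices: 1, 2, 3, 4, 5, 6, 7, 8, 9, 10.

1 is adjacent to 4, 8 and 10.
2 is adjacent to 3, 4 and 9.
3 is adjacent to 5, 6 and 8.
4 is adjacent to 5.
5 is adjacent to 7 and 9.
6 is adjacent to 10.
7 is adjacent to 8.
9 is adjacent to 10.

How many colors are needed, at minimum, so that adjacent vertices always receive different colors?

3

The cycle 10-9-2-4-1-10 has odd length 5, so it cannot be 2-colored; at least 3 colors are needed.
3 colors suffice: 1=red, 2=blue, 3=red, 4=green, 5=blue, 6=green, 7=red, 8=blue, 9=red, 10=blue. No two adjacent vertices share a color.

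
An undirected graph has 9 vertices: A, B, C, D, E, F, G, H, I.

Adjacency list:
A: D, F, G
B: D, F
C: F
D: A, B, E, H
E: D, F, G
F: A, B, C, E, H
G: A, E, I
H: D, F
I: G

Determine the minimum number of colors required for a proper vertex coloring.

A and G are adjacent, so at least 2 colors are needed.
2 colors suffice: color 1 → {D, F, G}; color 2 → {A, B, C, E, H, I}. No two adjacent vertices share a color.

2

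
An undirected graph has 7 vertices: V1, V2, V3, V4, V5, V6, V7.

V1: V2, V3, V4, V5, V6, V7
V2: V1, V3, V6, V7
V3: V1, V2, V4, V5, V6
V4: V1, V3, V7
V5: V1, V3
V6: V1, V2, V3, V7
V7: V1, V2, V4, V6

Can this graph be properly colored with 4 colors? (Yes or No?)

Yes

The chromatic number is 4. V1, V2, V3, V6 are mutually adjacent (a clique of size 4), so at least 4 colors are needed.
4 colors suffice: color 1 → {V1}; color 2 → {V3, V7}; color 3 → {V2, V4, V5}; color 4 → {V6}.
That is already a proper 4-coloring.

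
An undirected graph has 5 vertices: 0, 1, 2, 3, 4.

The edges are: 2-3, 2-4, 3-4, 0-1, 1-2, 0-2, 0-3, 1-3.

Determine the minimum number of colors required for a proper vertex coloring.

4

0, 1, 2, 3 form a clique, so at least 4 colors are needed.
4 colors suffice: color a → {2}; color b → {3}; color c → {1, 4}; color d → {0}. Each edge has distinct colors on its endpoints.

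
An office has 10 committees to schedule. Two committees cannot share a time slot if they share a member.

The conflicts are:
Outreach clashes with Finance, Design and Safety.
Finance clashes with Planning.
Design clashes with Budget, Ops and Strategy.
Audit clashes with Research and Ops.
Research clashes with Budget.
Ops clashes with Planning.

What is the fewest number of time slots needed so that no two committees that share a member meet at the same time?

3

The cycle Design-Ops-Planning-Finance-Outreach-Design has odd length 5, so it cannot be 2-colored; at least 3 time slots are needed.
3 time slots suffice: Outreach=2, Finance=3, Design=1, Audit=3, Research=1, Budget=2, Safety=1, Ops=2, Strategy=2, Planning=1. Every pair that conflicts lands in different time slots.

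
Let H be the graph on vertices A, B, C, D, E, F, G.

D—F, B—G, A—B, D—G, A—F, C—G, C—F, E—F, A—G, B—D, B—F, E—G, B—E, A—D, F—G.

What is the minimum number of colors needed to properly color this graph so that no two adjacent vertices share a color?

A, B, D, F, G are pairwise adjacent (a clique of size 5), so at least 5 colors are needed.
5 colors suffice: color red → {G}; color blue → {F}; color green → {B, C}; color yellow → {D, E}; color purple → {A}. Every edge joins two different colors.

5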